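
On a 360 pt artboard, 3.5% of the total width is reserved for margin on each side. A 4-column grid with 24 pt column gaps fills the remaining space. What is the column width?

65.7 pt

Each margin = 3.5% of 360 = 12.6 pt; content = 360 − 2·12.6 = 334.8 pt.
334.8 − 3·24 = 262.8; ÷4 gives c = 65.7 pt.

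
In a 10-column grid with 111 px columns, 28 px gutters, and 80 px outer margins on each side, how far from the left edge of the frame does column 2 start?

Before column 2: the margin + 1 column + 1 gutter.
Offset = 80 + 1·(111 + 28) = 80 + 139 = 219 px.

219 px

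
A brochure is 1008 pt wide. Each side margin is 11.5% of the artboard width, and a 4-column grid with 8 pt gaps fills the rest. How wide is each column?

188.04 pt

1008 × (1 − 2·11.5%) = 1008 × 77% = 776.16 pt for the columns.
4 columns + 3 gaps: 4c + 3·8 = 776.16.
4c = 776.16 − 24 = 752.16, so c = 188.04 pt.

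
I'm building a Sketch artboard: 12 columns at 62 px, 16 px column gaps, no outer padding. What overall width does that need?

Summing: 744 + 176 = 920 px.

920 px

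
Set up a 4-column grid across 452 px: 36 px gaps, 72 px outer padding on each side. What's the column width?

50 px

Subtract both margins: 452 − 2·72 = 308 px.
4c + 3·36 = 308 → 4c = 200 → c = 50 px.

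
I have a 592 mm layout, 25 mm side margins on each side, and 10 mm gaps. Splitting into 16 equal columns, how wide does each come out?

24.5 mm

Inside the margins: 592 − 50 = 542 mm.
542 − 15·10 = 392; ÷16 gives c = 24.5 mm.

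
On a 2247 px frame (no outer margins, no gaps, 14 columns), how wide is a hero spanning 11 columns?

14c = 2247 → c = 160.5 px.
11-column span = 11·160.5 = 1765.5 px.

1765.5 px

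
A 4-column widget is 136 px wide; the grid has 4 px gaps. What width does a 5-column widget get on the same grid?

171 px

Subtracting 3 gaps of 4 leaves 124 for 4 columns, so c = 31 px.
5 columns plus 4 gaps: 155 + 16 = 171 px.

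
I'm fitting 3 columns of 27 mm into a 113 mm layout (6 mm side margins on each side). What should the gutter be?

Content width = 113 − 2·6 = 101 mm.
3 columns take 3·27 = 81 mm; remaining 20 splits into 2 gutters.
g = 20 / 2 = 10 mm.

10 mm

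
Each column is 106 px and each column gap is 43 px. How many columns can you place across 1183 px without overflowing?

8 columns: 8·106 + 7·43 = 1149 px ≤ 1183.
9 columns: 1298 px > 1183. So 8.

8 columns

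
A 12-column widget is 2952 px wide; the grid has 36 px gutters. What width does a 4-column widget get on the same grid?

960 px

Subtracting 11 gutters of 36 leaves 2556 for 12 columns, so c = 213 px.
4 columns plus 3 gutters: 852 + 108 = 960 px.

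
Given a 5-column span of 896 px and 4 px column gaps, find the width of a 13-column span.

5 columns + 4 column gaps: 5c + 4·4 = 896.
5c = 896 − 16 = 880, so c = 176 px.
13 columns plus 12 column gaps: 2288 + 48 = 2336 px.

2336 px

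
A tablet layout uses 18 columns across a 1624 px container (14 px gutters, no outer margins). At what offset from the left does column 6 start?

Subtracting 17 gutters of 14 leaves 1386 for 18 columns, so c = 77 px.
Before column 6: 5 columns + 5 gutters.
Offset = 5·(77 + 14) = 5·91 = 455 px.

455 px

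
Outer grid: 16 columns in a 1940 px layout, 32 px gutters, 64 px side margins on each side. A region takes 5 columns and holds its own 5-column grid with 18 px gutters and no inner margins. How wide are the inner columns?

94.45 px

Inside the margins: 1940 − 128 = 1812 px.
16c + 15·32 = 1812 → 16c = 1332 → c = 83.25 px.
Span of 5: 5·83.25 + 4·32 = 416.25 + 128 = 544.25 px.
5 columns + 4 gutters: 5d + 4·18 = 544.25.
5d = 544.25 − 72 = 472.25, so d = 94.45 px.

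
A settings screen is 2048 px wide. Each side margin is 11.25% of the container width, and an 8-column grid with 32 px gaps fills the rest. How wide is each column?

Each margin = 11.25% of 2048 = 230.4 px; content = 2048 − 2·230.4 = 1587.2 px.
1587.2 − 7·32 = 1363.2; ÷8 gives c = 170.4 px.

170.4 px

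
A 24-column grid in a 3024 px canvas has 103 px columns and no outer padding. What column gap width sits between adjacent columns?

24 px

24 columns take 24·103 = 2472 px; remaining 552 splits into 23 column gaps.
g = 552 / 23 = 24 px.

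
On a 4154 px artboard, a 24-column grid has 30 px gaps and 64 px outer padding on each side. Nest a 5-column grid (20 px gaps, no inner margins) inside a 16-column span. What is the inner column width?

Take off 128 px of margins, leaving 4026 px.
4026 − 23·30 = 3336; ÷24 gives c = 139 px.
16-column span = 16·139 + 15·30 = 2674 px.
5 columns + 4 gaps: 5d + 4·20 = 2674.
5d = 2674 − 80 = 2594, so d = 518.8 px.

518.8 px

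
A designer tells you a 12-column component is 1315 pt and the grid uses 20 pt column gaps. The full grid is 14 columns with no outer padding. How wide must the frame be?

Subtracting 11 column gaps of 20 leaves 1095 for 12 columns, so c = 91.25 pt.
Frame = 14·91.25 + 13·20 = 1277.5 + 260 = 1537.5 pt.

1537.5 pt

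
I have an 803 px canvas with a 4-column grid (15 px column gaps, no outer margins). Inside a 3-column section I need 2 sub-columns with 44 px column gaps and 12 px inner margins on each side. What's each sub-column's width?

Subtracting 3 column gaps of 15 leaves 758 for 4 columns, so c = 189.5 px.
3 columns plus 2 column gaps: 568.5 + 30 = 598.5 px.
Inner content = 598.5 − 2·12 = 574.5 px.
2d + 1·44 = 574.5 → 2d = 530.5 → d = 265.25 px.

265.25 px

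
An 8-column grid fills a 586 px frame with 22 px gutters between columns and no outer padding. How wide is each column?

54 px

8c + 7·22 = 586 → 8c = 432 → c = 54 px.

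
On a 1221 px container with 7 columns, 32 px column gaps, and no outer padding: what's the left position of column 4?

Subtracting 6 column gaps of 32 leaves 1029 for 7 columns, so c = 147 px.
No margin, so column 4 starts at 3·(column + gutter) = 3·179 = 537 px.

537 px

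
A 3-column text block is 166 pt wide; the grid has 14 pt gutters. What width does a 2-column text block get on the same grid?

106 pt

166 − 2·14 = 138; ÷3 gives c = 46 pt.
2 columns plus 1 gutter: 92 + 14 = 106 pt.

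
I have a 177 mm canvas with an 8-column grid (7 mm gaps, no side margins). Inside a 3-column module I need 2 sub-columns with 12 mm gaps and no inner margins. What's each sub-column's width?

Subtracting 7 gaps of 7 leaves 128 for 8 columns, so c = 16 mm.
Span of 3: 3·16 + 2·7 = 48 + 14 = 62 mm.
Subtracting 1 gap of 12 leaves 50 for 2 columns, so d = 25 mm.

25 mm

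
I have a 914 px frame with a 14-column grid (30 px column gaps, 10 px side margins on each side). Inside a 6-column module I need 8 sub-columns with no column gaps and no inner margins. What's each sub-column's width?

45.75 px

Subtract both margins: 914 − 2·10 = 894 px.
14 columns + 13 column gaps: 14c + 13·30 = 894.
14c = 894 − 390 = 504, so c = 36 px.
Span of 6: 6·36 + 5·30 = 216 + 150 = 366 px.
366 / 8 = 45.75 px per column.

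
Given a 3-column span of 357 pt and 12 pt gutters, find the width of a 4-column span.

Subtracting 2 gutters of 12 leaves 333 for 3 columns, so c = 111 pt.
4-column span = 4·111 + 3·12 = 480 pt.

480 pt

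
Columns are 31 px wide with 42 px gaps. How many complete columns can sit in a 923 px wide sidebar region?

13 columns

k columns need k·31 + (k−1)·42 = k·73 − 42.
k·73 − 42 ≤ 923 → k ≤ 965 / 73 ≈ 13.22, so k = 13.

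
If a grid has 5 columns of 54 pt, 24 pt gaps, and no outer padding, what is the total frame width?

366 pt

Summing: 270 + 96 = 366 pt.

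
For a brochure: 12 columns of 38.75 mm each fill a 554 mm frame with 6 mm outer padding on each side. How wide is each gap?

7 mm

Content width = 554 − 2·6 = 542 mm.
12 columns take 12·38.75 = 465 mm; remaining 77 splits into 11 gaps.
g = 77 / 11 = 7 mm.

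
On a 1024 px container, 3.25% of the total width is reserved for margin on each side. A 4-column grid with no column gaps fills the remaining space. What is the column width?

1024 × (1 − 2·3.25%) = 1024 × 93.5% = 957.44 px for the columns.
957.44 / 4 = 239.36 px per column.

239.36 px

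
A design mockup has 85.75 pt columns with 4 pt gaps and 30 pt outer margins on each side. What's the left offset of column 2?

119.75 pt

Each column+gutter stride is 89.75 pt; 1 of them past the 30 pt margin is 30 + 89.75 = 119.75 pt.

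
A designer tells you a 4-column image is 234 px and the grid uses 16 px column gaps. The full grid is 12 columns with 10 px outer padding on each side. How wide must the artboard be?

754 px

4c + 3·16 = 234 → 4c = 186 → c = 46.5 px.
Total width: 2·10 + 12·46.5 + 11·16 = 754 px.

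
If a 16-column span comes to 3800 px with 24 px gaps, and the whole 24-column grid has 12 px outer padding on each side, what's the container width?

16c + 15·24 = 3800 → 16c = 3440 → c = 215 px.
Container = 2·12 + 24·215 + 23·24 = 24 + 5160 + 552 = 5736 px.

5736 px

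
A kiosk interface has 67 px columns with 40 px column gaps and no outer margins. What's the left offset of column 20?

No margin, so column 20 starts at 19·(column + gutter) = 19·107 = 2033 px.

2033 px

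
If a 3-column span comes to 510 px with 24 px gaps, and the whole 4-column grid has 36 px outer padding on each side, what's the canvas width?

Subtracting 2 gaps of 24 leaves 462 for 3 columns, so c = 154 px.
Adding margins, columns and gutters: 72 + 616 + 72 = 760 px.

760 px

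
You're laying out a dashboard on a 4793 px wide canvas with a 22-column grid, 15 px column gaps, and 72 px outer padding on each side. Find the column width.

197 px

Inside the margins: 4793 − 144 = 4649 px.
22c + 21·15 = 4649 → 22c = 4334 → c = 197 px.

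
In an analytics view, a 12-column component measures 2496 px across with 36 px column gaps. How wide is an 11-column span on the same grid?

2285 px

2496 − 11·36 = 2100; ÷12 gives c = 175 px.
Span of 11: 11·175 + 10·36 = 1925 + 360 = 2285 px.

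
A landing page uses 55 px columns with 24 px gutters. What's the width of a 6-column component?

Span of 6: 6·55 + 5·24 = 330 + 120 = 450 px.

450 px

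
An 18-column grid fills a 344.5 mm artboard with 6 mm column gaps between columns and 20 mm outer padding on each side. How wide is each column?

11.25 mm

Content width = 344.5 − 2·20 = 304.5 mm.
18c + 17·6 = 304.5 → 18c = 202.5 → c = 11.25 mm.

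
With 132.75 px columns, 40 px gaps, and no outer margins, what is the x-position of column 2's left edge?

172.75 px

Each column+gutter stride is 172.75 px; with no margin, 1 of them is 172.75 px.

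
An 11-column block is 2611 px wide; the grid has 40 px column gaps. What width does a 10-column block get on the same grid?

11 columns + 10 column gaps: 11c + 10·40 = 2611.
11c = 2611 − 400 = 2211, so c = 201 px.
Span of 10: 10·201 + 9·40 = 2010 + 360 = 2370 px.

2370 px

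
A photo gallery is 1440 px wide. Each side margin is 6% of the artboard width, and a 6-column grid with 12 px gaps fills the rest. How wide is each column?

201.2 px

Each margin = 6% of 1440 = 86.4 px; content = 1440 − 2·86.4 = 1267.2 px.
1267.2 − 5·12 = 1207.2; ÷6 gives c = 201.2 px.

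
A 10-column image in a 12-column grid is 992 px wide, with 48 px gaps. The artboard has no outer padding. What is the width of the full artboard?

10c + 9·48 = 992 → 10c = 560 → c = 56 px.
Total width: 12·56 + 11·48 = 1200 px.

1200 px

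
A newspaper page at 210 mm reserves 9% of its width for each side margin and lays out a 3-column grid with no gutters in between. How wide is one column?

Each margin = 9% of 210 = 18.9 mm; content = 210 − 2·18.9 = 172.2 mm.
3c = 172.2 → c = 57.4 mm.

57.4 mm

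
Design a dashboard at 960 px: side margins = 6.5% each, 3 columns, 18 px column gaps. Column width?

Margins: 6.5% × 960 = 62.4 px each, so content = 960 − 124.8 = 835.2 px.
Subtracting 2 column gaps of 18 leaves 799.2 for 3 columns, so c = 266.4 px.

266.4 px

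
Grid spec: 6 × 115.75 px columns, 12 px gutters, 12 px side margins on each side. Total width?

778.5 px

Adding margins, columns and gutters: 24 + 694.5 + 60 = 778.5 px.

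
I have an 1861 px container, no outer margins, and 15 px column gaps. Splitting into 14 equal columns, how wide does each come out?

119 px

1861 − 13·15 = 1666; ÷14 gives c = 119 px.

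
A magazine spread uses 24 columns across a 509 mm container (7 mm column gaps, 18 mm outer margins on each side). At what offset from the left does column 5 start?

Inside the margins: 509 − 36 = 473 mm.
24 columns + 23 column gaps: 24c + 23·7 = 473.
24c = 473 − 161 = 312, so c = 13 mm.
Before column 5: the margin + 4 columns + 4 column gaps.
Offset = 18 + 4·(13 + 7) = 18 + 80 = 98 mm.

98 mm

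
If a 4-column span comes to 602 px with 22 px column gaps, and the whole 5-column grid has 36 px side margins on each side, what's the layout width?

830 px

602 − 3·22 = 536; ÷4 gives c = 134 px.
Total width: 2·36 + 5·134 + 4·22 = 830 px.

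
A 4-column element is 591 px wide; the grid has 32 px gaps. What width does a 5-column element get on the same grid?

746.75 px

Subtracting 3 gaps of 32 leaves 495 for 4 columns, so c = 123.75 px.
Span of 5: 5·123.75 + 4·32 = 618.75 + 128 = 746.75 px.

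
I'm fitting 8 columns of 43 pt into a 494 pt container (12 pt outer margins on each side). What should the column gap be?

18 pt

Take off 24 pt of margins, leaving 470 pt.
8·43 + 7g = 470 → 7g = 126 → g = 18 pt.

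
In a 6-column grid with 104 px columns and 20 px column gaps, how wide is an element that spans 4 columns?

476 px

4 columns plus 3 column gaps: 416 + 60 = 476 px.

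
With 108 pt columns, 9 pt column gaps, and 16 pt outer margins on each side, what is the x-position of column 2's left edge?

133 pt

Each column+gutter stride is 117 pt; 1 of them past the 16 pt margin is 16 + 117 = 133 pt.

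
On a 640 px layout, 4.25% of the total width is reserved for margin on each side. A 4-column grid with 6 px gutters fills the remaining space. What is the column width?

141.9 px

640 × (1 − 2·4.25%) = 640 × 91.5% = 585.6 px for the columns.
585.6 − 3·6 = 567.6; ÷4 gives c = 141.9 px.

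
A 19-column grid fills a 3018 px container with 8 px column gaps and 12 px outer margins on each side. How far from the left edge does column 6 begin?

802 px

Subtract both margins: 3018 − 2·12 = 2994 px.
2994 − 18·8 = 2850; ÷19 gives c = 150 px.
Before column 6: the margin + 5 columns + 5 column gaps.
Offset = 12 + 5·(150 + 8) = 12 + 790 = 802 px.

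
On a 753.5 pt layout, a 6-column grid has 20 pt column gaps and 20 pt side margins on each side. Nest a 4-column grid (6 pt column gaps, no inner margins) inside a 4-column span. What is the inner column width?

Outer content = 753.5 − 2·20 = 713.5 pt.
Subtracting 5 column gaps of 20 leaves 613.5 for 6 columns, so c = 102.25 pt.
4-column span = 4·102.25 + 3·20 = 469 pt.
Subtracting 3 column gaps of 6 leaves 451 for 4 columns, so d = 112.75 pt.

112.75 pt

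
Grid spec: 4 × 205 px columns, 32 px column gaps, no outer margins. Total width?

916 px

Frame = 4·205 + 3·32 = 820 + 96 = 916 px.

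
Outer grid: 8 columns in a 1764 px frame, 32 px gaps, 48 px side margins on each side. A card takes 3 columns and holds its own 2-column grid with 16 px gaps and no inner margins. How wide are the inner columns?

294.75 px

Subtract both margins: 1764 − 2·48 = 1668 px.
1668 − 7·32 = 1444; ÷8 gives c = 180.5 px.
3-column span = 3·180.5 + 2·32 = 605.5 px.
605.5 − 1·16 = 589.5; ÷2 gives d = 294.75 px.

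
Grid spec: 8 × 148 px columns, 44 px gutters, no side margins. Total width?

1492 px

Total width: 8·148 + 7·44 = 1492 px.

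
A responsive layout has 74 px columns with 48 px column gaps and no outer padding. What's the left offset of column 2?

122 px

Each column+gutter stride is 122 px; with no margin, 1 of them is 122 px.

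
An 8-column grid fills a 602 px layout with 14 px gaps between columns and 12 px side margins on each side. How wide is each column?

Take off 24 px of margins, leaving 578 px.
Subtracting 7 gaps of 14 leaves 480 for 8 columns, so c = 60 px.

60 px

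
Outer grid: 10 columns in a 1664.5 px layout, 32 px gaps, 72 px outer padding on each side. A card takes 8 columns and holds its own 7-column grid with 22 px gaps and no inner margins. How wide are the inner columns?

154 px

Outer content = 1664.5 − 2·72 = 1520.5 px.
10 columns + 9 gaps: 10c + 9·32 = 1520.5.
10c = 1520.5 − 288 = 1232.5, so c = 123.25 px.
8-column span = 8·123.25 + 7·32 = 1210 px.
7d + 6·22 = 1210 → 7d = 1078 → d = 154 px.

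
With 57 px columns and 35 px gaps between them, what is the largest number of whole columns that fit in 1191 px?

Each extra column adds 57 + 35 = 92 px.
(1191 + 35) / 92 = 13.33, so 13 columns fit.

13 columns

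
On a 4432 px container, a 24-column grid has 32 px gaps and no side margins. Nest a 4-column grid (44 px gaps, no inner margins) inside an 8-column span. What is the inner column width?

24c + 23·32 = 4432 → 24c = 3696 → c = 154 px.
8-column span = 8·154 + 7·32 = 1456 px.
4d + 3·44 = 1456 → 4d = 1324 → d = 331 px.

331 px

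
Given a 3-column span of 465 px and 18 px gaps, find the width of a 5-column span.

787 px

3c + 2·18 = 465 → 3c = 429 → c = 143 px.
Span of 5: 5·143 + 4·18 = 715 + 72 = 787 px.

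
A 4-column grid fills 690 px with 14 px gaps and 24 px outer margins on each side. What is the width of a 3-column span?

478 px

Subtract both margins: 690 − 2·24 = 642 px.
Subtracting 3 gaps of 14 leaves 600 for 4 columns, so c = 150 px.
Span of 3: 3·150 + 2·14 = 450 + 28 = 478 px.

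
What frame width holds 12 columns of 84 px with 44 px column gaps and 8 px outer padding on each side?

Total width: 2·8 + 12·84 + 11·44 = 1508 px.

1508 px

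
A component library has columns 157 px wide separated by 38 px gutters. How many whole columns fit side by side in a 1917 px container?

10 columns

10 columns: 10·157 + 9·38 = 1912 px ≤ 1917.
11 columns: 2107 px > 1917. So 10.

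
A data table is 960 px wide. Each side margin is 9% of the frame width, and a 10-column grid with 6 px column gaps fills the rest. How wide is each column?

73.32 px

Margins: 9% × 960 = 86.4 px each, so content = 960 − 172.8 = 787.2 px.
10 columns + 9 column gaps: 10c + 9·6 = 787.2.
10c = 787.2 − 54 = 733.2, so c = 73.32 px.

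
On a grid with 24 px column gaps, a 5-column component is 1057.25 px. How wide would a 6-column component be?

5c + 4·24 = 1057.25 → 5c = 961.25 → c = 192.25 px.
6 columns plus 5 column gaps: 1153.5 + 120 = 1273.5 px.

1273.5 px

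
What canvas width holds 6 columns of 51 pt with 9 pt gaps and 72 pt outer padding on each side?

Total width: 2·72 + 6·51 + 5·9 = 495 pt.

495 pt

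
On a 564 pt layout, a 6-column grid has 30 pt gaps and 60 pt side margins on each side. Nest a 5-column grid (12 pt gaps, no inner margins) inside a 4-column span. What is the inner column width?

47.6 pt

Outer content = 564 − 2·60 = 444 pt.
Subtracting 5 gaps of 30 leaves 294 for 6 columns, so c = 49 pt.
4 columns plus 3 gaps: 196 + 90 = 286 pt.
5d + 4·12 = 286 → 5d = 238 → d = 47.6 pt.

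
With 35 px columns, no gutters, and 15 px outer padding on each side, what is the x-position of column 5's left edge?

Each column+gutter stride is 35 px; 4 of them past the 15 px margin is 15 + 140 = 155 px.

155 px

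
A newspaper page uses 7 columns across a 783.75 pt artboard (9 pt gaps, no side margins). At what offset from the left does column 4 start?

339.75 pt

783.75 − 6·9 = 729.75; ÷7 gives c = 104.25 pt.
No margin, so column 4 starts at 3·(column + gutter) = 3·113.25 = 339.75 pt.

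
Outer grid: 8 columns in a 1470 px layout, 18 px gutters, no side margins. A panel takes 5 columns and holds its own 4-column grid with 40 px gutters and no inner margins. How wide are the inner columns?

198 px

Subtracting 7 gutters of 18 leaves 1344 for 8 columns, so c = 168 px.
5 columns plus 4 gutters: 840 + 72 = 912 px.
4 columns + 3 gutters: 4d + 3·40 = 912.
4d = 912 − 120 = 792, so d = 198 px.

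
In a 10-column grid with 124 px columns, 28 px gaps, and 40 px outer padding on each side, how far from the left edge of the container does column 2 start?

192 px

Before column 2: the margin + 1 column + 1 gap.
Offset = 40 + 1·(124 + 28) = 40 + 152 = 192 px.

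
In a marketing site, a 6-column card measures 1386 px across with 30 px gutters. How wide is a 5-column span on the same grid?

1150 px

6c + 5·30 = 1386 → 6c = 1236 → c = 206 px.
Span of 5: 5·206 + 4·30 = 1030 + 120 = 1150 px.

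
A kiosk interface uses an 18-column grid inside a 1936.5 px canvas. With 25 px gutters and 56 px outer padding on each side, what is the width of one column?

Take off 112 px of margins, leaving 1824.5 px.
1824.5 − 17·25 = 1399.5; ÷18 gives c = 77.75 px.

77.75 px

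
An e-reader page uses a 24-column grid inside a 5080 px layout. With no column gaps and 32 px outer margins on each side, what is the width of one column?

Content width = 5080 − 2·32 = 5016 px.
With no column gaps, each column is 5016/24 = 209 px.

209 px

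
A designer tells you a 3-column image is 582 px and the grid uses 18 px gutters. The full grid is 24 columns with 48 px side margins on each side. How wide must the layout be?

3 columns + 2 gutters: 3c + 2·18 = 582.
3c = 582 − 36 = 546, so c = 182 px.
Total width: 2·48 + 24·182 + 23·18 = 4878 px.

4878 px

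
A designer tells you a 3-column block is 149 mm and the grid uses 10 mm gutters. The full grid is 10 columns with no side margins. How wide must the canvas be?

520 mm

3 columns + 2 gutters: 3c + 2·10 = 149.
3c = 149 − 20 = 129, so c = 43 mm.
Summing: 430 + 90 = 520 mm.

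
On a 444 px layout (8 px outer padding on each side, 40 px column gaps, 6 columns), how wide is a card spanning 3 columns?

194 px

Take off 16 px of margins, leaving 428 px.
6 columns + 5 column gaps: 6c + 5·40 = 428.
6c = 428 − 200 = 228, so c = 38 px.
Span of 3: 3·38 + 2·40 = 114 + 80 = 194 px.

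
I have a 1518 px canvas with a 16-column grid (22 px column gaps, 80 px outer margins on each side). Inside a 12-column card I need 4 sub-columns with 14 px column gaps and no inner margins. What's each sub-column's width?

242.75 px

Outer content = 1518 − 2·80 = 1358 px.
16c + 15·22 = 1358 → 16c = 1028 → c = 64.25 px.
12 columns plus 11 column gaps: 771 + 242 = 1013 px.
Subtracting 3 column gaps of 14 leaves 971 for 4 columns, so d = 242.75 px.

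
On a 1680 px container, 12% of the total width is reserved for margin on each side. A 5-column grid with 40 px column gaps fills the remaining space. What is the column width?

223.36 px

Margins: 12% × 1680 = 201.6 px each, so content = 1680 − 403.2 = 1276.8 px.
5c + 4·40 = 1276.8 → 5c = 1116.8 → c = 223.36 px.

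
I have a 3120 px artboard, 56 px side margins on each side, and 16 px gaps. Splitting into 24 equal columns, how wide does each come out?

110 px

Take off 112 px of margins, leaving 3008 px.
24c + 23·16 = 3008 → 24c = 2640 → c = 110 px.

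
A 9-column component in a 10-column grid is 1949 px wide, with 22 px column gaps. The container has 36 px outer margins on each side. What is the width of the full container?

9 columns + 8 column gaps: 9c + 8·22 = 1949.
9c = 1949 − 176 = 1773, so c = 197 px.
Adding margins, columns and gutters: 72 + 1970 + 198 = 2240 px.

2240 px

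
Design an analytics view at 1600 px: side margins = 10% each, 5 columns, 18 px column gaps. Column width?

Each margin = 10% of 1600 = 160 px; content = 1600 − 2·160 = 1280 px.
5 columns + 4 column gaps: 5c + 4·18 = 1280.
5c = 1280 − 72 = 1208, so c = 241.6 px.

241.6 px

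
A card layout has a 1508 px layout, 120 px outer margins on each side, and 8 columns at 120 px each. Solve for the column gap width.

Inside the margins: 1508 − 240 = 1268 px.
8·120 + 7g = 1268 → 7g = 308 → g = 44 px.

44 px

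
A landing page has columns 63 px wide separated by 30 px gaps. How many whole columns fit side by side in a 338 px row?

Each extra column adds 63 + 30 = 93 px.
(338 + 30) / 93 = 3.96, so 3 columns fit.

3 columns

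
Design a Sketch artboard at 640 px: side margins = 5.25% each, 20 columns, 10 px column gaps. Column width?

19.14 px

640 × (1 − 2·5.25%) = 640 × 89.5% = 572.8 px for the columns.
Subtracting 19 column gaps of 10 leaves 382.8 for 20 columns, so c = 19.14 px.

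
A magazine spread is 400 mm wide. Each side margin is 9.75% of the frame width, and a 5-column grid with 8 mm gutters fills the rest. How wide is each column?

400 × (1 − 2·9.75%) = 400 × 80.5% = 322 mm for the columns.
322 − 4·8 = 290; ÷5 gives c = 58 mm.

58 mm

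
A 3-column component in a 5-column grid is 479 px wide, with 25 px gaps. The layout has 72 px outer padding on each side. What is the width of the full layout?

479 − 2·25 = 429; ÷3 gives c = 143 px.
Adding margins, columns and gutters: 144 + 715 + 100 = 959 px.

959 px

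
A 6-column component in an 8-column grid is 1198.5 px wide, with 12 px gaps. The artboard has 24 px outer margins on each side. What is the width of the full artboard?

Subtracting 5 gaps of 12 leaves 1138.5 for 6 columns, so c = 189.75 px.
Total width: 2·24 + 8·189.75 + 7·12 = 1650 px.

1650 px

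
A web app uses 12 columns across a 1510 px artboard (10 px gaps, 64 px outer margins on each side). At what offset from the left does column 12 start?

Subtract both margins: 1510 − 2·64 = 1382 px.
Subtracting 11 gaps of 10 leaves 1272 for 12 columns, so c = 106 px.
Column 12 starts at margin + 11·(column + gutter) = 64 + 11·116 = 1340 px.

1340 px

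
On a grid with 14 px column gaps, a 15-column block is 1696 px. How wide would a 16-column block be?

1810 px

15c + 14·14 = 1696 → 15c = 1500 → c = 100 px.
16 columns plus 15 column gaps: 1600 + 210 = 1810 px.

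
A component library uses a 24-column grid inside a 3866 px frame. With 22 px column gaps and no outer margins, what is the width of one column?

Subtracting 23 column gaps of 22 leaves 3360 for 24 columns, so c = 140 px.

140 px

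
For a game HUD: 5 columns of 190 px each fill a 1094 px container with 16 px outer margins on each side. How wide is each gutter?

Take off 32 px of margins, leaving 1062 px.
5·190 + 4g = 1062 → 4g = 112 → g = 28 px.

28 px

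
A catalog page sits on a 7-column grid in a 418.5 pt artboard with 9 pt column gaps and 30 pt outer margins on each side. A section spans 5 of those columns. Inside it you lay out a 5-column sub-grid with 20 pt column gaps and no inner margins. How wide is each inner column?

34.7 pt

Subtract both margins: 418.5 − 2·30 = 358.5 pt.
7c + 6·9 = 358.5 → 7c = 304.5 → c = 43.5 pt.
5 columns plus 4 column gaps: 217.5 + 36 = 253.5 pt.
Subtracting 4 column gaps of 20 leaves 173.5 for 5 columns, so d = 34.7 pt.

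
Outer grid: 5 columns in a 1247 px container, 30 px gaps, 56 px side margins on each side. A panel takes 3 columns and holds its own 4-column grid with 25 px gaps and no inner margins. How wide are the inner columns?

148.5 px

Outer content = 1247 − 2·56 = 1135 px.
1135 − 4·30 = 1015; ÷5 gives c = 203 px.
Span of 3: 3·203 + 2·30 = 609 + 60 = 669 px.
Subtracting 3 gaps of 25 leaves 594 for 4 columns, so d = 148.5 px.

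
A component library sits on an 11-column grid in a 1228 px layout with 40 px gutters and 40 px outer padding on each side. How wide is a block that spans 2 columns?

Inside the margins: 1228 − 80 = 1148 px.
11 columns + 10 gutters: 11c + 10·40 = 1148.
11c = 1148 − 400 = 748, so c = 68 px.
2 columns plus 1 gutter: 136 + 40 = 176 px.

176 px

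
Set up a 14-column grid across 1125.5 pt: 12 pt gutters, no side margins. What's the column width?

14c + 13·12 = 1125.5 → 14c = 969.5 → c = 69.25 pt.

69.25 pt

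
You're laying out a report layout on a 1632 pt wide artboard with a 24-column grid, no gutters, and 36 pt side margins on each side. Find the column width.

65 pt

Content width = 1632 − 2·36 = 1560 pt.
1560 / 24 = 65 pt per column.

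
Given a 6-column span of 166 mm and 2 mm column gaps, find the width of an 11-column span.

6 columns + 5 column gaps: 6c + 5·2 = 166.
6c = 166 − 10 = 156, so c = 26 mm.
11 columns plus 10 column gaps: 286 + 20 = 306 mm.

306 mm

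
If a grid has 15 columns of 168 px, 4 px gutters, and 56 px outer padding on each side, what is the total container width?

Adding margins, columns and gutters: 112 + 2520 + 56 = 2688 px.

2688 px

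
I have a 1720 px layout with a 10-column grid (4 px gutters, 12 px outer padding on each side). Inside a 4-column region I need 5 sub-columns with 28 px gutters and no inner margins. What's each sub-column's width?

Outer content = 1720 − 2·12 = 1696 px.
10 columns + 9 gutters: 10c + 9·4 = 1696.
10c = 1696 − 36 = 1660, so c = 166 px.
4 columns plus 3 gutters: 664 + 12 = 676 px.
5 columns + 4 gutters: 5d + 4·28 = 676.
5d = 676 − 112 = 564, so d = 112.8 px.

112.8 px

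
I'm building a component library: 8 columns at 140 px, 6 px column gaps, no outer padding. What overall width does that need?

Summing: 1120 + 42 = 1162 px.

1162 px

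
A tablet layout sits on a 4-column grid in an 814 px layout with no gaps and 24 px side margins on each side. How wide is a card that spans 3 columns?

574.5 px

Take off 48 px of margins, leaving 766 px.
766 / 4 = 191.5 px per column.
3-column span = 3·191.5 = 574.5 px.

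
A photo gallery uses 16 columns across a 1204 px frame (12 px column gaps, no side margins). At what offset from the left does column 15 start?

16c + 15·12 = 1204 → 16c = 1024 → c = 64 px.
Before column 15: 14 columns + 14 column gaps.
Offset = 14·(64 + 12) = 14·76 = 1064 px.

1064 px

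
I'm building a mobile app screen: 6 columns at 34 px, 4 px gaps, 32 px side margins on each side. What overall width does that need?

288 px

Container = 2·32 + 6·34 + 5·4 = 64 + 204 + 20 = 288 px.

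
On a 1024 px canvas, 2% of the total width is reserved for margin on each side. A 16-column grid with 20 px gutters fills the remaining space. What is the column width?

42.69 px

Margins: 2% × 1024 = 20.48 px each, so content = 1024 − 40.96 = 983.04 px.
Subtracting 15 gutters of 20 leaves 683.04 for 16 columns, so c = 42.69 px.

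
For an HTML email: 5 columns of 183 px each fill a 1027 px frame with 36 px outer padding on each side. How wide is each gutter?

Take off 72 px of margins, leaving 955 px.
5·183 + 4g = 955 → 4g = 40 → g = 10 px.

10 px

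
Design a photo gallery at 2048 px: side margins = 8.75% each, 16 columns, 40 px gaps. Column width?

2048 × (1 − 2·8.75%) = 2048 × 82.5% = 1689.6 px for the columns.
1689.6 − 15·40 = 1089.6; ÷16 gives c = 68.1 px.

68.1 px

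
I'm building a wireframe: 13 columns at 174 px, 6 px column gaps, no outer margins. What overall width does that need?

Total width: 13·174 + 12·6 = 2334 px.

2334 px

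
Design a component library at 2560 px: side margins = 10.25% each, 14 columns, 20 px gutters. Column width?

Margins: 10.25% × 2560 = 262.4 px each, so content = 2560 − 524.8 = 2035.2 px.
Subtracting 13 gutters of 20 leaves 1775.2 for 14 columns, so c = 126.8 px.

126.8 px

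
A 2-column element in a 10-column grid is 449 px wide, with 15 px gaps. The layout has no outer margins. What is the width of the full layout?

449 − 1·15 = 434; ÷2 gives c = 217 px.
Total width: 10·217 + 9·15 = 2305 px.

2305 px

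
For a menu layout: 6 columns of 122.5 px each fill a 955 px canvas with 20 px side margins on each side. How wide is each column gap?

Content width = 955 − 2·20 = 915 px.
6 columns take 6·122.5 = 735 px; remaining 180 splits into 5 column gaps.
g = 180 / 5 = 36 px.

36 px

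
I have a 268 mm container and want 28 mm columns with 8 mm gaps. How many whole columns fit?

7 columns

Each extra column adds 28 + 8 = 36 mm.
(268 + 8) / 36 = 7.67, so 7 columns fit.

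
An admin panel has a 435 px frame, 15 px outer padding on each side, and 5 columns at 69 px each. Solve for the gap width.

15 px

Inside the margins: 435 − 30 = 405 px.
5 columns take 5·69 = 345 px; remaining 60 splits into 4 gaps.
g = 60 / 4 = 15 px.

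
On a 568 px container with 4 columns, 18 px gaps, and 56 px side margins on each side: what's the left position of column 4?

Inside the margins: 568 − 112 = 456 px.
456 − 3·18 = 402; ÷4 gives c = 100.5 px.
Before column 4: the margin + 3 columns + 3 gaps.
Offset = 56 + 3·(100.5 + 18) = 56 + 355.5 = 411.5 px.

411.5 px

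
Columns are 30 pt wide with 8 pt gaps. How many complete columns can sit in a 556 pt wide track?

14 columns: 14·30 + 13·8 = 524 pt ≤ 556.
15 columns: 562 pt > 556. So 14.

14 columns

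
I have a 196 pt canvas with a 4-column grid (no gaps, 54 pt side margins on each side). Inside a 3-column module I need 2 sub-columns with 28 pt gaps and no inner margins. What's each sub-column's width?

Take off 108 pt of margins, leaving 88 pt.
88 / 4 = 22 pt per column.
3-column span = 3·22 = 66 pt.
2d + 1·28 = 66 → 2d = 38 → d = 19 pt.

19 pt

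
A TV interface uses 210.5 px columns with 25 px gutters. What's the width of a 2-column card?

446 px

Span of 2: 2·210.5 + 1·25 = 421 + 25 = 446 px.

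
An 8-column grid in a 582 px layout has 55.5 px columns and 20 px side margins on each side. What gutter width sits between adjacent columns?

14 px

Subtract both margins: 582 − 2·20 = 542 px.
8 columns take 8·55.5 = 444 px; remaining 98 splits into 7 gutters.
g = 98 / 7 = 14 px.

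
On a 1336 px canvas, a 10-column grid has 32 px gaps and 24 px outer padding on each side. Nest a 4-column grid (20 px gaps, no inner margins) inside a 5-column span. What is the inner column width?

Inside the margins: 1336 − 48 = 1288 px.
10c + 9·32 = 1288 → 10c = 1000 → c = 100 px.
5-column span = 5·100 + 4·32 = 628 px.
4d + 3·20 = 628 → 4d = 568 → d = 142 px.

142 px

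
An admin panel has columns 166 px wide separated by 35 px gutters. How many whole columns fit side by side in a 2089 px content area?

10 columns: 10·166 + 9·35 = 1975 px ≤ 2089.
11 columns: 2176 px > 2089. So 10.

10 columns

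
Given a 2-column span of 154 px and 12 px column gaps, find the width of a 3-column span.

237 px

Subtracting 1 column gap of 12 leaves 142 for 2 columns, so c = 71 px.
Span of 3: 3·71 + 2·12 = 213 + 24 = 237 px.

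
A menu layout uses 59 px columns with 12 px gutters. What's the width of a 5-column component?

5 columns plus 4 gutters: 295 + 48 = 343 px.

343 px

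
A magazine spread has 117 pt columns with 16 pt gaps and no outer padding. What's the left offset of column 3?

266 pt

Before column 3: 2 columns + 2 gaps.
Offset = 2·(117 + 16) = 2·133 = 266 pt.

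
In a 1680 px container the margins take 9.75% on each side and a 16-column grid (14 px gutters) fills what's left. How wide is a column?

1680 × (1 − 2·9.75%) = 1680 × 80.5% = 1352.4 px for the columns.
1352.4 − 15·14 = 1142.4; ÷16 gives c = 71.4 px.

71.4 px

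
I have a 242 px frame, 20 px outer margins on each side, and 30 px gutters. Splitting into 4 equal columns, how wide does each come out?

28 px

Subtract both margins: 242 − 2·20 = 202 px.
Subtracting 3 gutters of 30 leaves 112 for 4 columns, so c = 28 px.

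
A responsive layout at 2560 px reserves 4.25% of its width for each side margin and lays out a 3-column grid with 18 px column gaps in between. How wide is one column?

2560 × (1 − 2·4.25%) = 2560 × 91.5% = 2342.4 px for the columns.
3c + 2·18 = 2342.4 → 3c = 2306.4 → c = 768.8 px.

768.8 px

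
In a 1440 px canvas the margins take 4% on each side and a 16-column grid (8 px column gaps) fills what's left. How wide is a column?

75.3 px

Each margin = 4% of 1440 = 57.6 px; content = 1440 − 2·57.6 = 1324.8 px.
Subtracting 15 column gaps of 8 leaves 1204.8 for 16 columns, so c = 75.3 px.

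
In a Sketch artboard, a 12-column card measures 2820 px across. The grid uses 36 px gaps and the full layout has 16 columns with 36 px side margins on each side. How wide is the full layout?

Subtracting 11 gaps of 36 leaves 2424 for 12 columns, so c = 202 px.
Layout = 2·36 + 16·202 + 15·36 = 72 + 3232 + 540 = 3844 px.

3844 px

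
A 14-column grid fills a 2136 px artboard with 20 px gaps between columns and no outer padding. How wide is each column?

2136 − 13·20 = 1876; ÷14 gives c = 134 px.

134 px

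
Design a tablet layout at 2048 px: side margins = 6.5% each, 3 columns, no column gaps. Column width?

593.92 px

Each margin = 6.5% of 2048 = 133.12 px; content = 2048 − 2·133.12 = 1781.76 px.
3c = 1781.76 → c = 593.92 px.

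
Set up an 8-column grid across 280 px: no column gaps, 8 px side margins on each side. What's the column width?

33 px

Content width = 280 − 2·8 = 264 px.
With no column gaps, each column is 264/8 = 33 px.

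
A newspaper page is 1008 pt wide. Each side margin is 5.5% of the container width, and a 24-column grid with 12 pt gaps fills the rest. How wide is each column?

Margins: 5.5% × 1008 = 55.44 pt each, so content = 1008 − 110.88 = 897.12 pt.
24c + 23·12 = 897.12 → 24c = 621.12 → c = 25.88 pt.

25.88 pt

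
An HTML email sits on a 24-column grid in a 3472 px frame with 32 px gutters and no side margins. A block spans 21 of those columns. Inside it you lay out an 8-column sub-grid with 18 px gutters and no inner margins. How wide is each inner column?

3472 − 23·32 = 2736; ÷24 gives c = 114 px.
21 columns plus 20 gutters: 2394 + 640 = 3034 px.
Subtracting 7 gutters of 18 leaves 2908 for 8 columns, so d = 363.5 px.

363.5 px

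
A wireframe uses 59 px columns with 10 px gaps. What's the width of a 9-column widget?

611 px

9 columns plus 8 gaps: 531 + 80 = 611 px.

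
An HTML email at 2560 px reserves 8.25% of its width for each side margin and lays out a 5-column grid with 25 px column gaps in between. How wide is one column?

407.52 px

Margins: 8.25% × 2560 = 211.2 px each, so content = 2560 − 422.4 = 2137.6 px.
5 columns + 4 column gaps: 5c + 4·25 = 2137.6.
5c = 2137.6 − 100 = 2037.6, so c = 407.52 px.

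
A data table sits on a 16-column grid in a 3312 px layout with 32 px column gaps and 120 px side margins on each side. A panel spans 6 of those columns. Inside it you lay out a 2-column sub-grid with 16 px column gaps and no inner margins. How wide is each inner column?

558 px

Take off 240 px of margins, leaving 3072 px.
16c + 15·32 = 3072 → 16c = 2592 → c = 162 px.
Span of 6: 6·162 + 5·32 = 972 + 160 = 1132 px.
Subtracting 1 column gap of 16 leaves 1116 for 2 columns, so d = 558 px.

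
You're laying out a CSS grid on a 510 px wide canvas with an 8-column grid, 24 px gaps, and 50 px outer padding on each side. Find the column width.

30.25 px

Subtract both margins: 510 − 2·50 = 410 px.
Subtracting 7 gaps of 24 leaves 242 for 8 columns, so c = 30.25 px.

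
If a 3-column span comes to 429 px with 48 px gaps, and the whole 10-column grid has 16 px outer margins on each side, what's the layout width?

1574 px

3c + 2·48 = 429 → 3c = 333 → c = 111 px.
Total width: 2·16 + 10·111 + 9·48 = 1574 px.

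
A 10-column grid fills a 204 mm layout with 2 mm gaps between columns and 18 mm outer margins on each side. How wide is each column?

Inside the margins: 204 − 36 = 168 mm.
168 − 9·2 = 150; ÷10 gives c = 15 mm.

15 mm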